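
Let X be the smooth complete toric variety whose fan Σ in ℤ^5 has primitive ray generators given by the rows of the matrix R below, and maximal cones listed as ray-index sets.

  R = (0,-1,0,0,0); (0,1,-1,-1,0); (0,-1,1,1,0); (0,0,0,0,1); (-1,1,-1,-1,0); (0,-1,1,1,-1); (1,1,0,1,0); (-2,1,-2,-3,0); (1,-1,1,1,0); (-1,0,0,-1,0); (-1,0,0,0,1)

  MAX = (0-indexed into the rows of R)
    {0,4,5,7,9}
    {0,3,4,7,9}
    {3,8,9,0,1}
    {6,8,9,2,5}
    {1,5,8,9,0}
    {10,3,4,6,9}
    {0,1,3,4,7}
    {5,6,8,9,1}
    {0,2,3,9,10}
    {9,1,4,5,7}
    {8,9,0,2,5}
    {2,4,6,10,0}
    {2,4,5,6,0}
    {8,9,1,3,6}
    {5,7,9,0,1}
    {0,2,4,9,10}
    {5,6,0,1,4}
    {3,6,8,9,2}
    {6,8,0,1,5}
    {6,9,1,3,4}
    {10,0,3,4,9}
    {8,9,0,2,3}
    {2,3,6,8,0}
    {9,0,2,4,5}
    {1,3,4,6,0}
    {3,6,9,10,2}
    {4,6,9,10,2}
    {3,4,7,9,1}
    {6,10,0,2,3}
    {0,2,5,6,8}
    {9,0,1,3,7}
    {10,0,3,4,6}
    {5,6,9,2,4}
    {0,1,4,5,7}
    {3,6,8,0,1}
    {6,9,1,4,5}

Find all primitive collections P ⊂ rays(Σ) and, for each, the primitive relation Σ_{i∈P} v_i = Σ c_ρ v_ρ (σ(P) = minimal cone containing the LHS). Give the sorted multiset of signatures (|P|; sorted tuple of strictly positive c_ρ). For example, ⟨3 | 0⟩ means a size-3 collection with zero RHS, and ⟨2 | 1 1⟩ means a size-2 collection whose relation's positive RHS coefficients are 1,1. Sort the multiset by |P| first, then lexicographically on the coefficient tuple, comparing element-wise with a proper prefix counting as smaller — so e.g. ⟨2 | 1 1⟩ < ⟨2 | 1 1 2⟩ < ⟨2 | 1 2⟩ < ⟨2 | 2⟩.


Δ(Σ) — 11 vertices, 13 min non-faces:

  P = {1,2}:  v_{1} + v_{2} = 0 ; sig = ⟨2 | 0⟩
  P = {4,8}:  v_{4} + v_{8} = 0 ; sig = ⟨2 | 0⟩
  P = {3,5}:  v_{3} + v_{5} = v_{2} ; sig = ⟨2 | 1⟩
  P = {1,10}:  v_{1} + v_{10} = v_{3} + v_{4} ; sig = ⟨2 | 1 1⟩
  P = {6,7}:  v_{6} + v_{7} = v_{1} + v_{4} ; sig = ⟨2 | 1 1⟩
  P = {8,10}:  v_{8} + v_{10} = v_{2} + v_{3} ; sig = ⟨2 | 1 1⟩
  P = {2,7}:  v_{2} + v_{7} = v_{0} + v_{4} + v_{9} ; sig = ⟨2 | 1 1 1⟩
  P = {7,8}:  v_{7} + v_{8} = v_{0} + v_{1} + v_{9} ; sig = ⟨2 | 1 1 1⟩
  P = {7,10}:  v_{7} + v_{10} = v_{0} + v_{3} + 2·v_{4} + v_{9} ; sig = ⟨2 | 1 1 1 2⟩
  P = {5,10}:  v_{5} + v_{10} = 2·v_{2} + v_{4} ; sig = ⟨2 | 1 2⟩
  P = {0,6,9}:  v_{0} + v_{6} + v_{9} = 0 ; sig = ⟨3 | 0⟩
  P = {2,3,4}:  v_{2} + v_{3} + v_{4} = v_{10} ; sig = ⟨3 | 1⟩
  P = {0,1,4,9}:  v_{0} + v_{1} + v_{4} + v_{9} = v_{7} ; sig = ⟨4 | 1⟩

Hence PRS(X_Σ) =
    |P|=2: 10 collections, coeffs (), (), (1), (1,1), (1,1), (1,1), (1,1,1), (1,1,1), (1,1,1,2), (1,2)
    |P|=3: 2 collections, coeffs (), (1)
    |P|=4: 1 collection, coeffs (1)


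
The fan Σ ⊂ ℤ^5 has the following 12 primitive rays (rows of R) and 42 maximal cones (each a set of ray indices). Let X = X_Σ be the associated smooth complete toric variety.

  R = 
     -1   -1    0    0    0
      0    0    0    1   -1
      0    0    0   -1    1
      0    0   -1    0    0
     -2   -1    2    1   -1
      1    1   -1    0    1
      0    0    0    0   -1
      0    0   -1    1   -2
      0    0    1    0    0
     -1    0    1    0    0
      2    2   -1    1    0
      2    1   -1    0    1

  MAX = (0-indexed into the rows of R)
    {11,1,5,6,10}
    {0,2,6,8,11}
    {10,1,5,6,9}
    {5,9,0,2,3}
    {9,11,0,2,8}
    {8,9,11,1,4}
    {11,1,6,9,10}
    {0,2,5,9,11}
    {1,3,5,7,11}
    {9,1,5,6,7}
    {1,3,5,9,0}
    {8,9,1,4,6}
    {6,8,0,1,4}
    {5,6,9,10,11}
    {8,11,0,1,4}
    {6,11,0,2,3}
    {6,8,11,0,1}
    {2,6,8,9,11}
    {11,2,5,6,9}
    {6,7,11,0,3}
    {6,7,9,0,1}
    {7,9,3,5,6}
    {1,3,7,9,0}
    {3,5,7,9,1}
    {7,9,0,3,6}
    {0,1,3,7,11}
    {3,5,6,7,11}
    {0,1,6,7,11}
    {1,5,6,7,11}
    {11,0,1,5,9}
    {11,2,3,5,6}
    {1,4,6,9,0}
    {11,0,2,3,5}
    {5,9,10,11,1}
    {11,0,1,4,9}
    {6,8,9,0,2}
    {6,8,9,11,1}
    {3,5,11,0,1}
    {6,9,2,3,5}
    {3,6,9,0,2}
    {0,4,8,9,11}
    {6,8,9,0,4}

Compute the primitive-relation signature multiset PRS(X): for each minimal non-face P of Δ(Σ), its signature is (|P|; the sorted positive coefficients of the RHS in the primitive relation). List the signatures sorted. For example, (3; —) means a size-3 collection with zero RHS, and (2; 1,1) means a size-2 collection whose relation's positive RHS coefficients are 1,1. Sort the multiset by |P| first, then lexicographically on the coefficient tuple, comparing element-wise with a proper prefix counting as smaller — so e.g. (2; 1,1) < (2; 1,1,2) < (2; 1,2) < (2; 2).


Σ has 24 primitive collections:

  {1,2}:  v_{1} + v_{2} = 0 — sig = (2; —)
  {3,8}:  v_{3} + v_{8} = 0 — sig = (2; —)
  {0,10}:  v_{0} + v_{10} = v_{1} + v_{5} — sig = (2; 1,1)
  {2,7}:  v_{2} + v_{7} = v_{3} + v_{6} — sig = (2; 1,1)
  {5,8}:  v_{5} + v_{8} = v_{9} + v_{11} — sig = (2; 1,1)
  {7,8}:  v_{7} + v_{8} = v_{1} + v_{6} — sig = (2; 1,1)
  {2,4}:  v_{2} + v_{4} = v_{0} + v_{8} + v_{9} — sig = (2; 1,1,1)
  {3,4}:  v_{3} + v_{4} = v_{0} + v_{1} + v_{9} — sig = (2; 1,1,1)
  {2,10}:  v_{2} + v_{10} = v_{5} + v_{6} + v_{9} + v_{11} — sig = (2; 1,1,1,1)
  {4,5}:  v_{4} + v_{5} = v_{0} + v_{1} + 2·v_{9} + v_{11} — sig = (2; 1,1,1,2)
  {4,7}:  v_{4} + v_{7} = v_{0} + 2·v_{1} + v_{6} + v_{9} — sig = (2; 1,1,1,2)
  {3,10}:  v_{3} + v_{10} = v_{1} + 2·v_{5} + v_{6} — sig = (2; 1,1,2)
  {8,10}:  v_{8} + v_{10} = v_{1} + v_{6} + 2·v_{9} + 2·v_{11} — sig = (2; 1,1,2,2)
  {4,10}:  v_{4} + v_{10} = 2·v_{1} + 2·v_{9} + v_{11} — sig = (2; 1,2,2)
  {7,10}:  v_{7} + v_{10} = 2·v_{1} + 2·v_{5} + 2·v_{6} — sig = (2; 2,2,2)
  {0,5,6}:  v_{0} + v_{5} + v_{6} = v_{3} — sig = (3; 1)
  {1,3,6}:  v_{1} + v_{3} + v_{6} = v_{7} — sig = (3; 1)
  {3,9,11}:  v_{3} + v_{9} + v_{11} = v_{5} — sig = (3; 1)
  {4,6,11}:  v_{4} + v_{6} + v_{11} = v_{1} + v_{8} — sig = (3; 1,1)
  {7,9,11}:  v_{7} + v_{9} + v_{11} = v_{1} + v_{5} + v_{6} — sig = (3; 1,1,1)
  {0,5,7}:  v_{0} + v_{5} + v_{7} = v_{1} + 2·v_{3} — sig = (3; 1,2)
  {0,6,9,11}:  v_{0} + v_{6} + v_{9} + v_{11} = 0 — sig = (4; —)
  {0,1,8,9}:  v_{0} + v_{1} + v_{8} + v_{9} = v_{4} — sig = (4; 1)
  {1,5,6,9,11}:  v_{1} + v_{5} + v_{6} + v_{9} + v_{11} = v_{10} — sig = (5; 1)

Signatures (|P|; sorted positive RHS coefficients), sorted:
    (2; —)
    (2; —)
    (2; 1,1)
    (2; 1,1)
    (2; 1,1)
    (2; 1,1)
    (2; 1,1,1)
    (2; 1,1,1)
    (2; 1,1,1,1)
    (2; 1,1,1,2)
    (2; 1,1,1,2)
    (2; 1,1,2)
    (2; 1,1,2,2)
    (2; 1,2,2)
    (2; 2,2,2)
    (3; 1)
    (3; 1)
    (3; 1)
    (3; 1,1)
    (3; 1,1,1)
    (3; 1,2)
    (4; —)
    (4; 1)
    (5; 1)


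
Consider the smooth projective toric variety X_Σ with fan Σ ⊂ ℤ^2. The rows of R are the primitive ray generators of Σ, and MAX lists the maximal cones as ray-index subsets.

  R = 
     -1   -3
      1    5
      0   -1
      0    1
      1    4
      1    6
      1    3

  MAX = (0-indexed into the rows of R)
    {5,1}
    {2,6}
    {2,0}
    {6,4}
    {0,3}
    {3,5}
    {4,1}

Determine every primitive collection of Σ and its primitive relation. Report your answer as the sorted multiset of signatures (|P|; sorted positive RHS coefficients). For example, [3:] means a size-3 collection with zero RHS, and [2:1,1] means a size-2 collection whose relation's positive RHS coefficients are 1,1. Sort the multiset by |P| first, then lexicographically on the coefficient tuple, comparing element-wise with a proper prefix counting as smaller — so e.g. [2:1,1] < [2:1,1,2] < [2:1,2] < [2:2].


The 14 primitive collections of Σ (r=7, n=2):

  P={0,6}:  v_{0} + v_{6} = 0 — sig = [2:]
  P={2,3}:  v_{2} + v_{3} = 0 — sig = [2:]
  P={0,4}:  v_{0} + v_{4} = v_{3} — sig = [2:1]
  P={1,2}:  v_{1} + v_{2} = v_{4} — sig = [2:1]
  P={1,3}:  v_{1} + v_{3} = v_{5} — sig = [2:1]
  P={2,4}:  v_{2} + v_{4} = v_{6} — sig = [2:1]
  P={2,5}:  v_{2} + v_{5} = v_{1} — sig = [2:1]
  P={3,4}:  v_{3} + v_{4} = v_{1} — sig = [2:1]
  P={3,6}:  v_{3} + v_{6} = v_{4} — sig = [2:1]
  P={5,6}:  v_{5} + v_{6} = v_{1} + v_{4} — sig = [2:1,1]
  P={0,1}:  v_{0} + v_{1} = 2·v_{3} — sig = [2:2]
  P={1,6}:  v_{1} + v_{6} = 2·v_{4} — sig = [2:2]
  P={4,5}:  v_{4} + v_{5} = 2·v_{1} — sig = [2:2]
  P={0,5}:  v_{0} + v_{5} = 3·v_{3} — sig = [2:3]

so the primitive-relation signature multiset is
[[2:], [2:], [2:1], [2:1], [2:1], [2:1], [2:1], [2:1], [2:1], [2:1,1], [2:2], [2:2], [2:2], [2:3]]


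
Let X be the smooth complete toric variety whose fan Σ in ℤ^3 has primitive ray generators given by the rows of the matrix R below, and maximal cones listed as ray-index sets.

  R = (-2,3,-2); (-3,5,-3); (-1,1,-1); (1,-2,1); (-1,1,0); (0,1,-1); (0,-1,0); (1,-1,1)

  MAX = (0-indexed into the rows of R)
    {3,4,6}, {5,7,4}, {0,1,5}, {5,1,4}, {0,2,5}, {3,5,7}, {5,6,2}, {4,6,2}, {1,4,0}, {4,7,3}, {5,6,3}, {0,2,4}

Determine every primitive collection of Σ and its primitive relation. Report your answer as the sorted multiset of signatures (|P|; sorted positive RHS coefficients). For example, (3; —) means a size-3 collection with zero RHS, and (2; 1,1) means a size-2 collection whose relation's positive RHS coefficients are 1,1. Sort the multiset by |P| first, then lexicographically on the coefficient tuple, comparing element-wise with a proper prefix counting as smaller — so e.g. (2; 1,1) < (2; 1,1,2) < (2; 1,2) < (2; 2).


Minimal non-faces — 14 found among 8 rays, 12 max cones:

  P={2,7}:  v_{2} + v_{7} = 0  ⇒ sig = (2; —)
  P={0,3}:  v_{0} + v_{3} = v_{2}  ⇒ sig = (2; 1)
  P={1,3}:  v_{1} + v_{3} = v_{0}  ⇒ sig = (2; 1)
  P={2,3}:  v_{2} + v_{3} = v_{6}  ⇒ sig = (2; 1)
  P={6,7}:  v_{6} + v_{7} = v_{3}  ⇒ sig = (2; 1)
  P={0,7}:  v_{0} + v_{7} = v_{4} + v_{5}  ⇒ sig = (2; 1,1)
  P={1,6}:  v_{1} + v_{6} = v_{0} + v_{2}  ⇒ sig = (2; 1,1)
  P={0,6}:  v_{0} + v_{6} = 2·v_{2}  ⇒ sig = (2; 2)
  P={1,2}:  v_{1} + v_{2} = 2·v_{0}  ⇒ sig = (2; 2)
  P={1,7}:  v_{1} + v_{7} = 2·v_{4} + 2·v_{5}  ⇒ sig = (2; 2,2)
  P={3,4,5}:  v_{3} + v_{4} + v_{5} = 0  ⇒ sig = (3; —)
  P={0,4,5}:  v_{0} + v_{4} + v_{5} = v_{1}  ⇒ sig = (3; 1)
  P={2,4,5}:  v_{2} + v_{4} + v_{5} = v_{0}  ⇒ sig = (3; 1)
  P={4,5,6}:  v_{4} + v_{5} + v_{6} = v_{2}  ⇒ sig = (3; 1)

Sorted signature multiset PRS(X):
[(2; —), (2; 1), (2; 1), (2; 1), (2; 1), (2; 1,1), (2; 1,1), (2; 2), (2; 2), (2; 2,2), (3; —), (3; 1), (3; 1), (3; 1)]


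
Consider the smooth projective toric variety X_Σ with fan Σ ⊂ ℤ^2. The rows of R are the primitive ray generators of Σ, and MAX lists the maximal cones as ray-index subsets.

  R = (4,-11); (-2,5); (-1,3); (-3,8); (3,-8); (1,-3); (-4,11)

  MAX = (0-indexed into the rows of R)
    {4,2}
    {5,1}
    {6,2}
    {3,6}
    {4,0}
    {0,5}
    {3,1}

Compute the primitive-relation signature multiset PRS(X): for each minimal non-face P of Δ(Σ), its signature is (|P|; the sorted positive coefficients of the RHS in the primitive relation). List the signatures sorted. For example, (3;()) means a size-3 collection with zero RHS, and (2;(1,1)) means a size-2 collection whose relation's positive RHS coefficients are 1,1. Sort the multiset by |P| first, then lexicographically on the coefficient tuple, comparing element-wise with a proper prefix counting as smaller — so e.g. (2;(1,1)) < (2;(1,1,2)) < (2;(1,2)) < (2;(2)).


Σ has 14 primitive collections:

  • {0,6}:  v_{0} + v_{6} = 0 ; sig = (2;())
  • {2,5}:  v_{2} + v_{5} = 0 ; sig = (2;())
  • {3,4}:  v_{3} + v_{4} = 0 ; sig = (2;())
  • {0,2}:  v_{0} + v_{2} = v_{4} ; sig = (2;(1))
  • {0,3}:  v_{0} + v_{3} = v_{5} ; sig = (2;(1))
  • {1,2}:  v_{1} + v_{2} = v_{3} ; sig = (2;(1))
  • {1,4}:  v_{1} + v_{4} = v_{5} ; sig = (2;(1))
  • {2,3}:  v_{2} + v_{3} = v_{6} ; sig = (2;(1))
  • {3,5}:  v_{3} + v_{5} = v_{1} ; sig = (2;(1))
  • {4,5}:  v_{4} + v_{5} = v_{0} ; sig = (2;(1))
  • {4,6}:  v_{4} + v_{6} = v_{2} ; sig = (2;(1))
  • {5,6}:  v_{5} + v_{6} = v_{3} ; sig = (2;(1))
  • {0,1}:  v_{0} + v_{1} = 2·v_{5} ; sig = (2;(2))
  • {1,6}:  v_{1} + v_{6} = 2·v_{3} ; sig = (2;(2))

so the primitive-relation signature multiset is
{ (2;()) ×3,  (2;(1)) ×9,  (2;(2)) ×2 }


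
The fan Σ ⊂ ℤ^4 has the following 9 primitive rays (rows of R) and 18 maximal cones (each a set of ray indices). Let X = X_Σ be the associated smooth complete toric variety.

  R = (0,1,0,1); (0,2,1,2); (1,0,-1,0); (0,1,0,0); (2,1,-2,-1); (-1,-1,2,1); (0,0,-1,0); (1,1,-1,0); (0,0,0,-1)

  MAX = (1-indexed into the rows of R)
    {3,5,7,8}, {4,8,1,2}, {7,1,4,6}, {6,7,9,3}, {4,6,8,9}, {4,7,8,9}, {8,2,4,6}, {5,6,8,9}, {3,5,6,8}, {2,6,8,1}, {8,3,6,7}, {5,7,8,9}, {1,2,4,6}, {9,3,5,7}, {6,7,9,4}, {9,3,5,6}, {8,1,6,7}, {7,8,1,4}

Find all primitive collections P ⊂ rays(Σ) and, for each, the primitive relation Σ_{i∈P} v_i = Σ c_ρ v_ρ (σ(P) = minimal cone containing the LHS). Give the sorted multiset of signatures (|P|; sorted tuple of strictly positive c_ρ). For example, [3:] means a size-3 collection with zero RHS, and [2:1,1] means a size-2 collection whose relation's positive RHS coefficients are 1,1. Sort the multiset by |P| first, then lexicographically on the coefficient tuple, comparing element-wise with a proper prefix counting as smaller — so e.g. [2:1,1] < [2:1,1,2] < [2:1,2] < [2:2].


|primitive collections| = 14. Relations:

  • {1,9}:  v_{1} + v_{9} = v_{4}  ⟹  sig = [2:1]
  • {3,4}:  v_{3} + v_{4} = v_{8}  ⟹  sig = [2:1]
  • {1,3}:  v_{1} + v_{3} = v_{6} + v_{7} + 2·v_{8}  ⟹  sig = [2:1,1,2]
  • {2,3}:  v_{2} + v_{3} = v_{1} + v_{6} + 2·v_{8}  ⟹  sig = [2:1,1,2]
  • {2,9}:  v_{2} + v_{9} = 2·v_{4} + v_{6} + v_{8}  ⟹  sig = [2:1,1,2]
  • {2,5}:  v_{2} + v_{5} = v_{4} + v_{6} + 3·v_{8}  ⟹  sig = [2:1,1,3]
  • {4,5}:  v_{4} + v_{5} = 2·v_{8} + v_{9}  ⟹  sig = [2:1,2]
  • {1,5}:  v_{1} + v_{5} = 2·v_{8}  ⟹  sig = [2:2]
  • {2,7}:  v_{2} + v_{7} = 2·v_{1}  ⟹  sig = [2:2]
  • {3,8,9}:  v_{3} + v_{8} + v_{9} = v_{5}  ⟹  sig = [3:1]
  • {5,6,7}:  v_{5} + v_{6} + v_{7} = v_{3}  ⟹  sig = [3:1]
  • {6,7,8,9}:  v_{6} + v_{7} + v_{8} + v_{9} = 0  ⟹  sig = [4:]
  • {1,4,6,8}:  v_{1} + v_{4} + v_{6} + v_{8} = v_{2}  ⟹  sig = [4:1]
  • {4,6,7,8}:  v_{4} + v_{6} + v_{7} + v_{8} = v_{1}  ⟹  sig = [4:1]

Signatures (|P|; sorted positive RHS coefficients), sorted:
    |P|=2: 9 collections, coeffs (1), (1), (1,1,2), (1,1,2), (1,1,2), (1,1,3), (1,2), (2), (2)
    |P|=3: 2 collections, coeffs (1), (1)
    |P|=4: 3 collections, coeffs (), (1), (1)


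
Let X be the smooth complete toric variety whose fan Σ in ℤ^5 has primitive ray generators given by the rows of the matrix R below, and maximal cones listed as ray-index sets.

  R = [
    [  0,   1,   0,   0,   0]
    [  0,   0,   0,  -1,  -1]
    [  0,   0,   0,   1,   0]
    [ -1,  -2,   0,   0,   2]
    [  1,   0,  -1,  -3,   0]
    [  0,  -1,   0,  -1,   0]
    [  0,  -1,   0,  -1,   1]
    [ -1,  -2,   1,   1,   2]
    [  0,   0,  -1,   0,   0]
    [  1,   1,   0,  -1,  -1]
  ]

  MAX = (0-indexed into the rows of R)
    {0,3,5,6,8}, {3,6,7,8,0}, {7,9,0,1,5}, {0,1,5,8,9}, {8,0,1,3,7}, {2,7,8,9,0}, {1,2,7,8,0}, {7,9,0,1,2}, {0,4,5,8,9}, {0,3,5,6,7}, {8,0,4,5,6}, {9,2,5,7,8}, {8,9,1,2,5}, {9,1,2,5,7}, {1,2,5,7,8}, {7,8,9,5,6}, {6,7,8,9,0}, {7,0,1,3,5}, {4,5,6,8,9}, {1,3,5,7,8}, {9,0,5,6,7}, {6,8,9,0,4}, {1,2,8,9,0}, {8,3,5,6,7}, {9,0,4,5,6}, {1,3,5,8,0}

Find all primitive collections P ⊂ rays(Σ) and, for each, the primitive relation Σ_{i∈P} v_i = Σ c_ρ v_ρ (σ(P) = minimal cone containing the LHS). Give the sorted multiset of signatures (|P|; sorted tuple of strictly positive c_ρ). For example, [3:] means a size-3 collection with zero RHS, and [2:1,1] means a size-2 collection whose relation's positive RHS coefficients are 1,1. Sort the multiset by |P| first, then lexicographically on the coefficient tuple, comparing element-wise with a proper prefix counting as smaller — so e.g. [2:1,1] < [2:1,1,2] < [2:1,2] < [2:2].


12 minimal non-faces of Δ(Σ) (on 10 rays):

  • {3,9}:  v_{3} + v_{9} = v_{6}  ⇒ sig = [2:1]
  • {2,3}:  v_{2} + v_{3} = v_{7} + v_{8}  ⇒ sig = [2:1,1]
  • {2,4}:  v_{2} + v_{4} = v_{6} + v_{8} + v_{9}  ⇒ sig = [2:1,1,1]
  • {2,6}:  v_{2} + v_{6} = v_{7} + v_{8} + v_{9}  ⇒ sig = [2:1,1,1]
  • {3,4}:  v_{3} + v_{4} = v_{0} + v_{5} + 2·v_{6} + v_{8}  ⇒ sig = [2:1,1,1,2]
  • {1,4}:  v_{1} + v_{4} = 2·v_{0} + 3·v_{5} + v_{8} + v_{9}  ⇒ sig = [2:1,1,2,3]
  • {1,6}:  v_{1} + v_{6} = v_{0} + 2·v_{5}  ⇒ sig = [2:1,2]
  • {4,7}:  v_{4} + v_{7} = 2·v_{6}  ⇒ sig = [2:2]
  • {0,2,5}:  v_{0} + v_{2} + v_{5} = 0  ⇒ sig = [3:]
  • {0,5,7,8}:  v_{0} + v_{5} + v_{7} + v_{8} = v_{3}  ⇒ sig = [4:1]
  • {1,7,8,9}:  v_{1} + v_{7} + v_{8} + v_{9} = v_{5}  ⇒ sig = [4:1]
  • {0,5,6,8,9}:  v_{0} + v_{5} + v_{6} + v_{8} + v_{9} = v_{4}  ⇒ sig = [5:1]

Hence PRS(X_Σ) =
    [2:1]
    [2:1,1]
    [2:1,1,1]
    [2:1,1,1]
    [2:1,1,1,2]
    [2:1,1,2,3]
    [2:1,2]
    [2:2]
    [3:]
    [4:1]
    [4:1]
    [5:1]


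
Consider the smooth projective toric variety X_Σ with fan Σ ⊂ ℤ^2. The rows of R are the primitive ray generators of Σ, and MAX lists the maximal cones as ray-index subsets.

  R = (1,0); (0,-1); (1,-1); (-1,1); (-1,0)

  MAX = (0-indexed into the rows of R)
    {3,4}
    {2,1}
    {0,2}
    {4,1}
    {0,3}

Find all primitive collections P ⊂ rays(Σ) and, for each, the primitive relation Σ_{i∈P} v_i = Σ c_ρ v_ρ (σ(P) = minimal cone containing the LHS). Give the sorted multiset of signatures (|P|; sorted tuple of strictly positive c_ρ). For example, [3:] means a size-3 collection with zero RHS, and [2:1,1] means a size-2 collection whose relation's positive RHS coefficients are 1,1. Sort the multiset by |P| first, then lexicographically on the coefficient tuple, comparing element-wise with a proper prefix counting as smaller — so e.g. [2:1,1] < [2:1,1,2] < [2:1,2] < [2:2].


Minimal non-faces — 5 found among 5 rays, 5 max cones:

  P={0,4}:  v_{0} + v_{4} = 0  →  sig = [2:]
  P={2,3}:  v_{2} + v_{3} = 0  →  sig = [2:]
  P={0,1}:  v_{0} + v_{1} = v_{2}  →  sig = [2:1]
  P={1,3}:  v_{1} + v_{3} = v_{4}  →  sig = [2:1]
  P={2,4}:  v_{2} + v_{4} = v_{1}  →  sig = [2:1]

Sorted signature multiset PRS(X):
    |P|=2: 5 collections, coeffs (), (), (1), (1), (1)


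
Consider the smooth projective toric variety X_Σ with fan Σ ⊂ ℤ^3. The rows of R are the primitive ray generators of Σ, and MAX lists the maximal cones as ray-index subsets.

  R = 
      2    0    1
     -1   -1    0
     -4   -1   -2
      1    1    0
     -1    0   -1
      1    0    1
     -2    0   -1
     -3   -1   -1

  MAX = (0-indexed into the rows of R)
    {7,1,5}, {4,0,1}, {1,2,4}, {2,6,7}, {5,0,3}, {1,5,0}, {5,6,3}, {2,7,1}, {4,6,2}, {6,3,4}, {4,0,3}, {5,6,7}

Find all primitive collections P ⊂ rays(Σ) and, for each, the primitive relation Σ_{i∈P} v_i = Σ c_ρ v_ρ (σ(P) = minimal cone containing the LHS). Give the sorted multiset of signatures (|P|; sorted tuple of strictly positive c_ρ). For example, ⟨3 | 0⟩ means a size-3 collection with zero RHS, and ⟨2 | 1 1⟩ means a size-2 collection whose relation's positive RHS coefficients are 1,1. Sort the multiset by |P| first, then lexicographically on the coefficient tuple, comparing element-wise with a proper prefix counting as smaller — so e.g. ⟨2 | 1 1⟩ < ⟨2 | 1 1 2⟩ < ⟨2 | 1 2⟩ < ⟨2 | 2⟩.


Minimal non-faces — 10 found among 8 rays, 12 max cones:

  P = {0,6}:  v_{0} + v_{6} = 0 — sig = ⟨2 | 0⟩
  P = {1,3}:  v_{1} + v_{3} = 0 — sig = ⟨2 | 0⟩
  P = {4,5}:  v_{4} + v_{5} = 0 — sig = ⟨2 | 0⟩
  P = {0,7}:  v_{0} + v_{7} = v_{1} — sig = ⟨2 | 1⟩
  P = {1,6}:  v_{1} + v_{6} = v_{7} — sig = ⟨2 | 1⟩
  P = {2,5}:  v_{2} + v_{5} = v_{7} — sig = ⟨2 | 1⟩
  P = {3,7}:  v_{3} + v_{7} = v_{6} — sig = ⟨2 | 1⟩
  P = {4,7}:  v_{4} + v_{7} = v_{2} — sig = ⟨2 | 1⟩
  P = {0,2}:  v_{0} + v_{2} = v_{1} + v_{4} — sig = ⟨2 | 1 1⟩
  P = {2,3}:  v_{2} + v_{3} = v_{4} + v_{6} — sig = ⟨2 | 1 1⟩

Sorted signature multiset PRS(X):
    ⟨2 | 0⟩
    ⟨2 | 0⟩
    ⟨2 | 0⟩
    ⟨2 | 1⟩
    ⟨2 | 1⟩
    ⟨2 | 1⟩
    ⟨2 | 1⟩
    ⟨2 | 1⟩
    ⟨2 | 1 1⟩
    ⟨2 | 1 1⟩


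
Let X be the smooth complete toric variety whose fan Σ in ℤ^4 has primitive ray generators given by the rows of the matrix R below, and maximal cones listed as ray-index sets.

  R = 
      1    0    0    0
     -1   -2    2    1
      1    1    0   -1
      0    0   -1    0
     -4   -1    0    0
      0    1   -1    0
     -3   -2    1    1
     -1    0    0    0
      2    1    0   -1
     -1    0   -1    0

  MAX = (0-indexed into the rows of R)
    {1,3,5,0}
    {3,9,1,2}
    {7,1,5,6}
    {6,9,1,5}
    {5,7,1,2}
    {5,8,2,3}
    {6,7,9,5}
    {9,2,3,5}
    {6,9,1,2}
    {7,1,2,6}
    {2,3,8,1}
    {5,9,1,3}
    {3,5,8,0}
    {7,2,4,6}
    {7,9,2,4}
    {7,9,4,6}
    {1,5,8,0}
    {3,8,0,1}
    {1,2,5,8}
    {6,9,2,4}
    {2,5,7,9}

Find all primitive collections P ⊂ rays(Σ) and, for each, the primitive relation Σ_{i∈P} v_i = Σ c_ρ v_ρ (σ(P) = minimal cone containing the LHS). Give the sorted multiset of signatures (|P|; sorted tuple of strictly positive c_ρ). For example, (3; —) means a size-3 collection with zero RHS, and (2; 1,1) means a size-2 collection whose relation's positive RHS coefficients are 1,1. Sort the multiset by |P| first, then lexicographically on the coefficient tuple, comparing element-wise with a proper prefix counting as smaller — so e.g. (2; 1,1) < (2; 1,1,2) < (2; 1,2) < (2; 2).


20 collections generate NE(X_Σ); each relation:

  P = {0,7}:  v_{0} + v_{7} = 0  so sig = (2; —)
  P = {0,2}:  v_{0} + v_{2} = v_{8}  so sig = (2; 1)
  P = {0,9}:  v_{0} + v_{9} = v_{3}  so sig = (2; 1)
  P = {3,7}:  v_{3} + v_{7} = v_{9}  so sig = (2; 1)
  P = {7,8}:  v_{7} + v_{8} = v_{2}  so sig = (2; 1)
  P = {0,6}:  v_{0} + v_{6} = v_{1} + v_{9}  so sig = (2; 1,1)
  P = {8,9}:  v_{8} + v_{9} = v_{2} + v_{3}  so sig = (2; 1,1)
  P = {0,4}:  v_{0} + v_{4} = v_{2} + v_{6} + v_{9}  so sig = (2; 1,1,1)
  P = {6,8}:  v_{6} + v_{8} = v_{1} + v_{2} + v_{9}  so sig = (2; 1,1,1)
  P = {3,4}:  v_{3} + v_{4} = v_{2} + v_{6} + 2·v_{9}  so sig = (2; 1,1,2)
  P = {4,8}:  v_{4} + v_{8} = 2·v_{2} + v_{6} + v_{9}  so sig = (2; 1,1,2)
  P = {1,4}:  v_{1} + v_{4} = v_{2} + 2·v_{6}  so sig = (2; 1,2)
  P = {3,6}:  v_{3} + v_{6} = v_{1} + 2·v_{9}  so sig = (2; 1,2)
  P = {4,5}:  v_{4} + v_{5} = 3·v_{7} + v_{9}  so sig = (2; 1,3)
  P = {1,7,9}:  v_{1} + v_{7} + v_{9} = v_{6}  so sig = (3; 1)
  P = {2,5,6}:  v_{2} + v_{5} + v_{6} = 2·v_{7}  so sig = (3; 2)
  P = {1,2,3,5}:  v_{1} + v_{2} + v_{3} + v_{5} = 0  so sig = (4; —)
  P = {1,2,5,9}:  v_{1} + v_{2} + v_{5} + v_{9} = v_{7}  so sig = (4; 1)
  P = {1,3,5,8}:  v_{1} + v_{3} + v_{5} + v_{8} = v_{0}  so sig = (4; 1)
  P = {2,6,7,9}:  v_{2} + v_{6} + v_{7} + v_{9} = v_{4}  so sig = (4; 1)

Hence PRS(X_Σ) =
[(2; —), (2; 1), (2; 1), (2; 1), (2; 1), (2; 1,1), (2; 1,1), (2; 1,1,1), (2; 1,1,1), (2; 1,1,2), (2; 1,1,2), (2; 1,2), (2; 1,2), (2; 1,3), (3; 1), (3; 2), (4; —), (4; 1), (4; 1), (4; 1)]


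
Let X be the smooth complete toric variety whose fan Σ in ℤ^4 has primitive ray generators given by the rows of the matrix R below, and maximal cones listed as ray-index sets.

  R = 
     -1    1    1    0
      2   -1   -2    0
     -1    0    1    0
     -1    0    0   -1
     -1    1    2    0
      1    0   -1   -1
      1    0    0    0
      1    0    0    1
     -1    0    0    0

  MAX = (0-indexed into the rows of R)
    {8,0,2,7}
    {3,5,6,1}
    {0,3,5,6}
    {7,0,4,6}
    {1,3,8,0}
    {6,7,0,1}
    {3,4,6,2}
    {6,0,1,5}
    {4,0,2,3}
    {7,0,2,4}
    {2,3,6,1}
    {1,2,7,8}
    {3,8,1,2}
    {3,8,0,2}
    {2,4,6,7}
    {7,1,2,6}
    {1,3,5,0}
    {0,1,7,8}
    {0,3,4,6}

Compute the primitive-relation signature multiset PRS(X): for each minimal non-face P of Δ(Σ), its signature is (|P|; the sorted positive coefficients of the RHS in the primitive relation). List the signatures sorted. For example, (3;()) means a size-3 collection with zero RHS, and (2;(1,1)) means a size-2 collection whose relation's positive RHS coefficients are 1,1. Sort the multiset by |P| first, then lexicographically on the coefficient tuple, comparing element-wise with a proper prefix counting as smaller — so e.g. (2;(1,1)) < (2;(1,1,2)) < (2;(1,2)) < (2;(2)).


The 11 primitive collections of Σ (r=9, n=4):

  {3,7}:  v_{3} + v_{7} = 0  so sig = (2;())
  {6,8}:  v_{6} + v_{8} = 0  so sig = (2;())
  {1,4}:  v_{1} + v_{4} = v_{6}  so sig = (2;(1))
  {2,5}:  v_{2} + v_{5} = v_{3} + v_{6}  so sig = (2;(1,1))
  {4,8}:  v_{4} + v_{8} = v_{0} + v_{2}  so sig = (2;(1,1))
  {5,7}:  v_{5} + v_{7} = v_{0} + v_{1} + v_{6}  so sig = (2;(1,1,1))
  {5,8}:  v_{5} + v_{8} = v_{0} + v_{1} + v_{3}  so sig = (2;(1,1,1))
  {4,5}:  v_{4} + v_{5} = v_{0} + v_{3} + 2·v_{6}  so sig = (2;(1,1,2))
  {0,1,2}:  v_{0} + v_{1} + v_{2} = 0  so sig = (3;())
  {0,2,6}:  v_{0} + v_{2} + v_{6} = v_{4}  so sig = (3;(1))
  {0,1,3,6}:  v_{0} + v_{1} + v_{3} + v_{6} = v_{5}  so sig = (4;(1))

Sorted signature multiset PRS(X):
    |P|=2: 8 collections, coeffs (), (), (1), (1,1), (1,1), (1,1,1), (1,1,1), (1,1,2)
    |P|=3: 2 collections, coeffs (), (1)
    |P|=4: 1 collection, coeffs (1)


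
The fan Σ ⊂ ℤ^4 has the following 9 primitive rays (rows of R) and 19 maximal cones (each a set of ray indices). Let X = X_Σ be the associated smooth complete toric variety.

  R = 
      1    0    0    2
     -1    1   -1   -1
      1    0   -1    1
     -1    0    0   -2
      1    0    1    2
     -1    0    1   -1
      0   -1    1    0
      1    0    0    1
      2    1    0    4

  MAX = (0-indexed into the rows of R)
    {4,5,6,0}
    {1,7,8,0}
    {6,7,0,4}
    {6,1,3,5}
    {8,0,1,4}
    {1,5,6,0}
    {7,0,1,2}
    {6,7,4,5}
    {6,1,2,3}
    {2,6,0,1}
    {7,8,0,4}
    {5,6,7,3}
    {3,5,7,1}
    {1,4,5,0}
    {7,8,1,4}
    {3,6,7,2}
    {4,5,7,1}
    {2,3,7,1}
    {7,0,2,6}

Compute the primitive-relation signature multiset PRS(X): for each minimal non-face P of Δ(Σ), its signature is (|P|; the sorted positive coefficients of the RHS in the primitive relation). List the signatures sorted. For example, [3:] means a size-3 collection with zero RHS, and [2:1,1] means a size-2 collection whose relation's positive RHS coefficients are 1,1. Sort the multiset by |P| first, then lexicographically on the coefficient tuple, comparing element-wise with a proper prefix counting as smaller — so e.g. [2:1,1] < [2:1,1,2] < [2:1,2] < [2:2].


Primitive collections (12):

  {0,3}:  v_{0} + v_{3} = 0 ; sig = [2:]
  {2,5}:  v_{2} + v_{5} = 0 ; sig = [2:]
  {2,4}:  v_{2} + v_{4} = v_{0} + v_{7} ; sig = [2:1,1]
  {3,4}:  v_{3} + v_{4} = v_{5} + v_{7} ; sig = [2:1,1]
  {6,8}:  v_{6} + v_{8} = v_{0} + v_{4} ; sig = [2:1,1]
  {3,8}:  v_{3} + v_{8} = v_{1} + v_{4} + v_{7} ; sig = [2:1,1,1]
  {5,8}:  v_{5} + v_{8} = v_{1} + 2·v_{4} ; sig = [2:1,2]
  {2,8}:  v_{2} + v_{8} = 2·v_{0} + v_{1} + 2·v_{7} ; sig = [2:1,2,2]
  {1,6,7}:  v_{1} + v_{6} + v_{7} = 0 ; sig = [3:]
  {0,5,7}:  v_{0} + v_{5} + v_{7} = v_{4} ; sig = [3:1]
  {1,4,6}:  v_{1} + v_{4} + v_{6} = v_{0} + v_{5} ; sig = [3:1,1]
  {0,1,4,7}:  v_{0} + v_{1} + v_{4} + v_{7} = v_{8} ; sig = [4:1]

Sorted signature multiset PRS(X):
{ [2:] ×2,  [2:1,1] ×3,  [2:1,1,1],  [2:1,2],  [2:1,2,2],  [3:],  [3:1],  [3:1,1],  [4:1] }


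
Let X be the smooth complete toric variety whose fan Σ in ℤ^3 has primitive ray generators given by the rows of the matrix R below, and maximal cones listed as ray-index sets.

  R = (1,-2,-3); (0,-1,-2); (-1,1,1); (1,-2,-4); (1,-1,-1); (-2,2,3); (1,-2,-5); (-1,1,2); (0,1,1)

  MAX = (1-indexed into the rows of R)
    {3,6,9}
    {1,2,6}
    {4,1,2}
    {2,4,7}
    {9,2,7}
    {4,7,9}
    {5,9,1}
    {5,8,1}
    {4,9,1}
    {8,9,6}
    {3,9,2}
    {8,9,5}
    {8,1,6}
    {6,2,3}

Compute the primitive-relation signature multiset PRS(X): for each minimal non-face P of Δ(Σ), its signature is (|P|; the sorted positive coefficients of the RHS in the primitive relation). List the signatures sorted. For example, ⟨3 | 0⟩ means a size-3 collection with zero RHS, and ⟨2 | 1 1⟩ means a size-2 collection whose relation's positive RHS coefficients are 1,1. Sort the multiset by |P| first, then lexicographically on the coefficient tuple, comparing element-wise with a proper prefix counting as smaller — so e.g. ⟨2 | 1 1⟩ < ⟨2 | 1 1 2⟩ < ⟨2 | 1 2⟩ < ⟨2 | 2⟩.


Δ(Σ) — 9 vertices, 20 min non-faces:

  P={3,5}:  v_{3} + v_{5} = 0 — sig = ⟨2 | 0⟩
  P={1,3}:  v_{1} + v_{3} = v_{2} — sig = ⟨2 | 1⟩
  P={2,5}:  v_{2} + v_{5} = v_{1} — sig = ⟨2 | 1⟩
  P={3,8}:  v_{3} + v_{8} = v_{6} — sig = ⟨2 | 1⟩
  P={4,8}:  v_{4} + v_{8} = v_{2} — sig = ⟨2 | 1⟩
  P={5,6}:  v_{5} + v_{6} = v_{8} — sig = ⟨2 | 1⟩
  P={2,8}:  v_{2} + v_{8} = v_{1} + v_{6} — sig = ⟨2 | 1 1⟩
  P={4,6}:  v_{4} + v_{6} = v_{2} + v_{3} — sig = ⟨2 | 1 1⟩
  P={5,7}:  v_{5} + v_{7} = v_{1} + v_{4} + v_{9} — sig = ⟨2 | 1 1 1⟩
  P={6,7}:  v_{6} + v_{7} = 2·v_{2} + v_{3} + v_{9} — sig = ⟨2 | 1 1 2⟩
  P={3,4}:  v_{3} + v_{4} = 2·v_{2} + v_{9} — sig = ⟨2 | 1 2⟩
  P={4,5}:  v_{4} + v_{5} = 2·v_{1} + v_{9} — sig = ⟨2 | 1 2⟩
  P={7,8}:  v_{7} + v_{8} = 2·v_{2} + v_{9} — sig = ⟨2 | 1 2⟩
  P={1,7}:  v_{1} + v_{7} = 2·v_{4} — sig = ⟨2 | 2⟩
  P={3,7}:  v_{3} + v_{7} = 3·v_{2} + 2·v_{9} — sig = ⟨2 | 2 3⟩
  P={1,8,9}:  v_{1} + v_{8} + v_{9} = 0 — sig = ⟨3 | 0⟩
  P={1,2,9}:  v_{1} + v_{2} + v_{9} = v_{4} — sig = ⟨3 | 1⟩
  P={1,6,9}:  v_{1} + v_{6} + v_{9} = v_{3} — sig = ⟨3 | 1⟩
  P={2,4,9}:  v_{2} + v_{4} + v_{9} = v_{7} — sig = ⟨3 | 1⟩
  P={2,6,9}:  v_{2} + v_{6} + v_{9} = 2·v_{3} — sig = ⟨3 | 2⟩

Hence PRS(X_Σ) =
{ ⟨2 | 0⟩,  ⟨2 | 1⟩ ×5,  ⟨2 | 1 1⟩ ×2,  ⟨2 | 1 1 1⟩,  ⟨2 | 1 1 2⟩,  ⟨2 | 1 2⟩ ×3,  ⟨2 | 2⟩,  ⟨2 | 2 3⟩,  ⟨3 | 0⟩,  ⟨3 | 1⟩ ×3,  ⟨3 | 2⟩ }


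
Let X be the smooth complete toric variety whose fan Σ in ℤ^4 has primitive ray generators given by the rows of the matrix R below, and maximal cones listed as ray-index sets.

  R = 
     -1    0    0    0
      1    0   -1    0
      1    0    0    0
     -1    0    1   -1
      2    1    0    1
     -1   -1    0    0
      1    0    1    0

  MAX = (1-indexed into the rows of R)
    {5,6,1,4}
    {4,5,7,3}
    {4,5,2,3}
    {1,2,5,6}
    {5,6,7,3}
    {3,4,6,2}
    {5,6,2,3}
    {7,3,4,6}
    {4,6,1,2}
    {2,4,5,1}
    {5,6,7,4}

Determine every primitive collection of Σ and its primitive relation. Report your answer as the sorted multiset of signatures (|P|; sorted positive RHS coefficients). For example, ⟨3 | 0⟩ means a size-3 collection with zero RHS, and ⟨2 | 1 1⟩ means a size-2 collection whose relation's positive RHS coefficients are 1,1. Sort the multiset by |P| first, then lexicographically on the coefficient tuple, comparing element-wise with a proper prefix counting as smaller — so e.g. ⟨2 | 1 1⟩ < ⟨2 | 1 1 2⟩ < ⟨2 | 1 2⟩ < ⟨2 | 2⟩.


The 5 primitive collections of Σ (r=7, n=4):

  P = {1,3}:  v_{1} + v_{3} = 0 ; sig = ⟨2 | 0⟩
  P = {1,7}:  v_{1} + v_{7} = v_{4} + v_{5} + v_{6} ; sig = ⟨2 | 1 1 1⟩
  P = {2,7}:  v_{2} + v_{7} = 2·v_{3} ; sig = ⟨2 | 2⟩
  P = {2,4,5,6}:  v_{2} + v_{4} + v_{5} + v_{6} = v_{3} ; sig = ⟨4 | 1⟩
  P = {3,4,5,6}:  v_{3} + v_{4} + v_{5} + v_{6} = v_{7} ; sig = ⟨4 | 1⟩

Sorted signature multiset PRS(X):
    |P|=2: 3 collections, coeffs (), (1,1,1), (2)
    |P|=4: 2 collections, coeffs (1), (1)


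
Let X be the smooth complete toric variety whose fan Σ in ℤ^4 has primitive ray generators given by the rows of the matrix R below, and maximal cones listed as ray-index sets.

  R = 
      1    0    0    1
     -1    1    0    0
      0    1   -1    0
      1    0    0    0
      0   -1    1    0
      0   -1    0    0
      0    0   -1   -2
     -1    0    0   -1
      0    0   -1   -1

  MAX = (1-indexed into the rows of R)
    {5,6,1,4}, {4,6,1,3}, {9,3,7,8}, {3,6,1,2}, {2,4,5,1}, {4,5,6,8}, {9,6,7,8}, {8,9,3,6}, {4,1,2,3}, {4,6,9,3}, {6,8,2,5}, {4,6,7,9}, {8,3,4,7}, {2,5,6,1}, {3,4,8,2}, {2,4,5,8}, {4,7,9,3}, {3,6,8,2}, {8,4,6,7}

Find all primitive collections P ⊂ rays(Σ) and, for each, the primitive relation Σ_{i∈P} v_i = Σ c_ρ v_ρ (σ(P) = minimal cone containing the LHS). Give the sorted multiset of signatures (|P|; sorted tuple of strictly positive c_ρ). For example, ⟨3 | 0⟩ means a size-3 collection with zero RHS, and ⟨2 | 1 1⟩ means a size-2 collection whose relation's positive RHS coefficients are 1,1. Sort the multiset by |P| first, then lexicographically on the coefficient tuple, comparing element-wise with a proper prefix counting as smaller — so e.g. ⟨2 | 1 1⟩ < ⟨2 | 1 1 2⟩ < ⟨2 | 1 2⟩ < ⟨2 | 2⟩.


Δ(Σ) — 9 vertices, 12 min non-faces:

  {1,8}:  v_{1} + v_{8} = 0 — sig = ⟨2 | 0⟩
  {3,5}:  v_{3} + v_{5} = 0 — sig = ⟨2 | 0⟩
  {1,7}:  v_{1} + v_{7} = v_{4} + v_{9} — sig = ⟨2 | 1 1⟩
  {2,9}:  v_{2} + v_{9} = v_{3} + v_{8} — sig = ⟨2 | 1 1⟩
  {1,9}:  v_{1} + v_{9} = v_{3} + v_{4} + v_{6} — sig = ⟨2 | 1 1 1⟩
  {5,9}:  v_{5} + v_{9} = v_{4} + v_{6} + v_{8} — sig = ⟨2 | 1 1 1⟩
  {2,7}:  v_{2} + v_{7} = v_{3} + v_{4} + 2·v_{8} — sig = ⟨2 | 1 1 2⟩
  {5,7}:  v_{5} + v_{7} = 2·v_{4} + v_{6} + 2·v_{8} — sig = ⟨2 | 1 2 2⟩
  {2,4,6}:  v_{2} + v_{4} + v_{6} = 0 — sig = ⟨3 | 0⟩
  {4,8,9}:  v_{4} + v_{8} + v_{9} = v_{7} — sig = ⟨3 | 1⟩
  {3,6,7}:  v_{3} + v_{6} + v_{7} = 2·v_{9} — sig = ⟨3 | 2⟩
  {3,4,6,8}:  v_{3} + v_{4} + v_{6} + v_{8} = v_{9} — sig = ⟨4 | 1⟩

Hence PRS(X_Σ) =
{ ⟨2 | 0⟩ ×2,  ⟨2 | 1 1⟩ ×2,  ⟨2 | 1 1 1⟩ ×2,  ⟨2 | 1 1 2⟩,  ⟨2 | 1 2 2⟩,  ⟨3 | 0⟩,  ⟨3 | 1⟩,  ⟨3 | 2⟩,  ⟨4 | 1⟩ }


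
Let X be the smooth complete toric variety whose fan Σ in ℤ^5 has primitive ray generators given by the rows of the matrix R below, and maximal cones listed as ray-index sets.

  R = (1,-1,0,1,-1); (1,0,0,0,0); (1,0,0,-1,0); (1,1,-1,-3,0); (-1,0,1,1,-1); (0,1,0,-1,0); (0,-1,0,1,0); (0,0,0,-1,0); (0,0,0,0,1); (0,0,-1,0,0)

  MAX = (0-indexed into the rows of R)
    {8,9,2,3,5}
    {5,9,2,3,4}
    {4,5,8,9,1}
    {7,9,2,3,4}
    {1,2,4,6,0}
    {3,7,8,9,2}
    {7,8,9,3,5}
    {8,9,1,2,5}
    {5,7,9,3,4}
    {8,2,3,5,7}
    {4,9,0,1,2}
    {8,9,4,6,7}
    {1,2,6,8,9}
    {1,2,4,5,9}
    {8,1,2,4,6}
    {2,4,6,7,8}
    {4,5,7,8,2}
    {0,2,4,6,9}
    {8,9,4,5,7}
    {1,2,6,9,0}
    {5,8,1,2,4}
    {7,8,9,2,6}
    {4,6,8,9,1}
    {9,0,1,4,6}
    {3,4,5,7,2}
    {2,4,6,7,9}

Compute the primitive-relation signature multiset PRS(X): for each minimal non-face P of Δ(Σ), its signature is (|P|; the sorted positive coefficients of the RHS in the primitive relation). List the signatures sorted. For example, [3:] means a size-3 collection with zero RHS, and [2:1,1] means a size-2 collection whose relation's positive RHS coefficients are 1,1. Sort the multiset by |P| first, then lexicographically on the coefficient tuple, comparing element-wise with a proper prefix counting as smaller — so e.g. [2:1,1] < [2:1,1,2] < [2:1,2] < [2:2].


Minimal non-faces — 12 found among 10 rays, 26 max cones:

  {5,6}:  v_{5} + v_{6} = 0 ; sig = [2:]
  {1,7}:  v_{1} + v_{7} = v_{2} ; sig = [2:1]
  {0,8}:  v_{0} + v_{8} = v_{1} + v_{6} ; sig = [2:1,1]
  {3,6}:  v_{3} + v_{6} = v_{2} + v_{7} + v_{9} ; sig = [2:1,1,1]
  {0,5}:  v_{0} + v_{5} = v_{1} + v_{2} + v_{4} + v_{9} ; sig = [2:1,1,1,1]
  {0,7}:  v_{0} + v_{7} = 2·v_{2} + v_{4} + v_{6} + v_{9} ; sig = [2:1,1,1,2]
  {1,3}:  v_{1} + v_{3} = 2·v_{2} + v_{5} + v_{9} ; sig = [2:1,1,2]
  {0,3}:  v_{0} + v_{3} = 3·v_{2} + v_{4} + 2·v_{9} ; sig = [2:1,2,3]
  {3,4,8}:  v_{3} + v_{4} + v_{8} = v_{5} + v_{7} ; sig = [3:1,1]
  {2,4,8,9}:  v_{2} + v_{4} + v_{8} + v_{9} = 0 ; sig = [4:]
  {2,5,7,9}:  v_{2} + v_{5} + v_{7} + v_{9} = v_{3} ; sig = [4:1]
  {1,2,4,6,9}:  v_{1} + v_{2} + v_{4} + v_{6} + v_{9} = v_{0} ; sig = [5:1]

Hence PRS(X_Σ) =
[[2:], [2:1], [2:1,1], [2:1,1,1], [2:1,1,1,1], [2:1,1,1,2], [2:1,1,2], [2:1,2,3], [3:1,1], [4:], [4:1], [5:1]]


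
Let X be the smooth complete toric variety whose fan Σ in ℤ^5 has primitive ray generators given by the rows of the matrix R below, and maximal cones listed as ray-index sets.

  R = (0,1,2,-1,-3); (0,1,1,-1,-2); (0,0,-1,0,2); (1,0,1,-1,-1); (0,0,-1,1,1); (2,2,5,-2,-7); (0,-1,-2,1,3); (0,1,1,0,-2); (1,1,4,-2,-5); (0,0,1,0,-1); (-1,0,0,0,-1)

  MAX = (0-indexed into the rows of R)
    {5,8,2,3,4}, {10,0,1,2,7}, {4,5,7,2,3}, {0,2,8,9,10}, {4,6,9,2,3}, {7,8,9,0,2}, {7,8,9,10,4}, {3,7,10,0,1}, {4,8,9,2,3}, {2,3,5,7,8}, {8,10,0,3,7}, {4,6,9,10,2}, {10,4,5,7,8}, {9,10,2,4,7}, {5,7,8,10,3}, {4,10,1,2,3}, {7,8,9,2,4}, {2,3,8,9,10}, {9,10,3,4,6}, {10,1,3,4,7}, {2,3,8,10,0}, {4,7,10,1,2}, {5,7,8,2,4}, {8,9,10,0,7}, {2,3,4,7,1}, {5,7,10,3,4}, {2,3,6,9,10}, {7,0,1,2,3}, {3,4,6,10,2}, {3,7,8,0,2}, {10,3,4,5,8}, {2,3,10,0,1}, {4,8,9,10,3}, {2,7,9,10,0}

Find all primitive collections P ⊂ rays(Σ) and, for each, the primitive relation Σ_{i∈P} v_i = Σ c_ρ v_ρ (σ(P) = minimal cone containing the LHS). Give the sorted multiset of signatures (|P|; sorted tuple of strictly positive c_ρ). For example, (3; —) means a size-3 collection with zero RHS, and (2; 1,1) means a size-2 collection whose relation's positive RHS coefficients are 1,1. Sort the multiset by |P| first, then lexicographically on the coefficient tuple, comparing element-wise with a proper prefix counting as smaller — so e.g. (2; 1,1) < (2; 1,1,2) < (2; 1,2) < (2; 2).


Σ has 19 primitive collections:

  • {0,6}:  v_{0} + v_{6} = 0  →  sig = (2; —)
  • {0,4}:  v_{0} + v_{4} = v_{7}  →  sig = (2; 1)
  • {1,9}:  v_{1} + v_{9} = v_{0}  →  sig = (2; 1)
  • {6,7}:  v_{6} + v_{7} = v_{4}  →  sig = (2; 1)
  • {6,8}:  v_{6} + v_{8} = v_{3} + v_{9}  →  sig = (2; 1,1)
  • {1,6}:  v_{1} + v_{6} = v_{2} + v_{3} + v_{4} + v_{10}  →  sig = (2; 1,1,1,1)
  • {0,5}:  v_{0} + v_{5} = v_{3} + 2·v_{7} + v_{8}  →  sig = (2; 1,1,2)
  • {5,6}:  v_{5} + v_{6} = v_{3} + 2·v_{4} + v_{8}  →  sig = (2; 1,1,2)
  • {1,8}:  v_{1} + v_{8} = 2·v_{0} + v_{3}  →  sig = (2; 1,2)
  • {1,5}:  v_{1} + v_{5} = v_{0} + 2·v_{3} + 2·v_{7}  →  sig = (2; 1,2,2)
  • {5,9}:  v_{5} + v_{9} = 2·v_{4} + 2·v_{8}  →  sig = (2; 2,2)
  • {0,3,9}:  v_{0} + v_{3} + v_{9} = v_{8}  →  sig = (3; 1)
  • {3,7,9}:  v_{3} + v_{7} + v_{9} = v_{4} + v_{8}  →  sig = (3; 1,1)
  • {2,5,10}:  v_{2} + v_{5} + v_{10} = v_{0} + v_{3} + v_{7}  →  sig = (3; 1,1,1)
  • {2,3,7,10}:  v_{2} + v_{3} + v_{7} + v_{10} = v_{1}  →  sig = (4; 1)
  • {2,4,8,10}:  v_{2} + v_{4} + v_{8} + v_{10} = v_{0}  →  sig = (4; 1)
  • {3,4,7,8}:  v_{3} + v_{4} + v_{7} + v_{8} = v_{5}  →  sig = (4; 1)
  • {2,7,8,10}:  v_{2} + v_{7} + v_{8} + v_{10} = 2·v_{0}  →  sig = (4; 2)
  • {2,3,4,9,10}:  v_{2} + v_{3} + v_{4} + v_{9} + v_{10} = 0  →  sig = (5; —)

Signatures (|P|; sorted positive RHS coefficients), sorted:
[(2; —), (2; 1), (2; 1), (2; 1), (2; 1,1), (2; 1,1,1,1), (2; 1,1,2), (2; 1,1,2), (2; 1,2), (2; 1,2,2), (2; 2,2), (3; 1), (3; 1,1), (3; 1,1,1), (4; 1), (4; 1), (4; 1), (4; 2), (5; —)]


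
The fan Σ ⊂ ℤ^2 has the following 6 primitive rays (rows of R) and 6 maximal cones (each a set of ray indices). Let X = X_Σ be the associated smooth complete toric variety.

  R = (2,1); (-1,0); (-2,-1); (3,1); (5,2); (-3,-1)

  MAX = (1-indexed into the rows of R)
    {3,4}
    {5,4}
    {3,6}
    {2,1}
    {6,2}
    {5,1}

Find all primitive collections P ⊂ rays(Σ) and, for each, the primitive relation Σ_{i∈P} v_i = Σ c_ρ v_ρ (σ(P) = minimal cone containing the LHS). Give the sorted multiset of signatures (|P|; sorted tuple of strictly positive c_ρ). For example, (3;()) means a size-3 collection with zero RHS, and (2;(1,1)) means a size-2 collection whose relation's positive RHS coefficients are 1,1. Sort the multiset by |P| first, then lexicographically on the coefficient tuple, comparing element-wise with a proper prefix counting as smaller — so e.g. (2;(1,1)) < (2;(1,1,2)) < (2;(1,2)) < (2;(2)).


The 9 primitive collections of Σ (r=6, n=2):

  {1,3}:  v_{1} + v_{3} = 0  so sig = (2;())
  {4,6}:  v_{4} + v_{6} = 0  so sig = (2;())
  {1,4}:  v_{1} + v_{4} = v_{5}  so sig = (2;(1))
  {1,6}:  v_{1} + v_{6} = v_{2}  so sig = (2;(1))
  {2,3}:  v_{2} + v_{3} = v_{6}  so sig = (2;(1))
  {2,4}:  v_{2} + v_{4} = v_{1}  so sig = (2;(1))
  {3,5}:  v_{3} + v_{5} = v_{4}  so sig = (2;(1))
  {5,6}:  v_{5} + v_{6} = v_{1}  so sig = (2;(1))
  {2,5}:  v_{2} + v_{5} = 2·v_{1}  so sig = (2;(2))

Signatures (|P|; sorted positive RHS coefficients), sorted:
{ (2;()) ×2,  (2;(1)) ×6,  (2;(2)) }
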